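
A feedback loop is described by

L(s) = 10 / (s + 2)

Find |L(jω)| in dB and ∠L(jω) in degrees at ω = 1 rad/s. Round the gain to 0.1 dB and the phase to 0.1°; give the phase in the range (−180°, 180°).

13.0 dB, -26.6°

Substitute s = j1:
Numerator: 10 = 10 + j0
Denominator: (j1) + 2 = 2 + j1
|N| = √(10² + 0²) ≈ 10, ∠N ≈ 0.00°
|D| = √(2² + 1²) ≈ 2.2361, ∠D ≈ 26.57°
|L| = 10 / 2.2361 ≈ 4.4721
Gain = 20 log₁₀(4.4721) ≈ 13.01 dB
∠L = 0.00° − 26.57° = -26.57°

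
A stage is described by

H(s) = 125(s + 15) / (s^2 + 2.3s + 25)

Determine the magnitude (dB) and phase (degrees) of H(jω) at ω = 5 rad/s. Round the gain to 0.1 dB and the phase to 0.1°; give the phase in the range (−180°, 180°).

At s = jω = j5:
zero (s+15): 15 + j5 → |·| = √(15²+5²) = √250 ≈ 15.811, ∠ = arctan(5/15) ≈ 18.43°
quadratic: (j5)² + 2.3·j5 + 25 = 0 + j11.5 → |·| ≈ 11.5, ∠ ≈ 90.00°
|H| = 125 · 15.811 / 11.5 ≈ 171.86
Gain = 20 log₁₀(171.86) ≈ 44.70 dB
∠H = 18.43° − 90.00° = -71.57°

44.7 dB, -71.6°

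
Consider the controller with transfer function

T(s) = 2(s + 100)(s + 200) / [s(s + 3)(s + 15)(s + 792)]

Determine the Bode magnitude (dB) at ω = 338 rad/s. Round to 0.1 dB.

At s = jω = j338:
zero (s+100): 100 + j338 → |·| = √(100²+338²) = √124244 ≈ 352.48, ∠ = arctan(338/100) ≈ 73.52°
zero (s+200): 200 + j338 → |·| = √(200²+338²) = √154244 ≈ 392.74, ∠ = arctan(338/200) ≈ 59.39°
pole (s+3): 3 + j338 → |·| = √(3²+338²) = √114253 ≈ 338.01, ∠ = arctan(338/3) ≈ 89.49°
pole (s+15): 15 + j338 → |·| = √(15²+338²) = √114469 ≈ 338.33, ∠ = arctan(338/15) ≈ 87.46°
pole (s+792): 792 + j338 → |·| = √(792²+338²) = √741508 ≈ 861.11, ∠ = arctan(338/792) ≈ 23.11°
pole at origin: |s| = 338, ∠ = 90.00° (in denominator)
|T| = 2 · 1.3843e+05 / 3.3285e+10 ≈ 8.3179e-06
Gain = 20 log₁₀(8.3179e-06) ≈ -101.60 dB

-101.6 dB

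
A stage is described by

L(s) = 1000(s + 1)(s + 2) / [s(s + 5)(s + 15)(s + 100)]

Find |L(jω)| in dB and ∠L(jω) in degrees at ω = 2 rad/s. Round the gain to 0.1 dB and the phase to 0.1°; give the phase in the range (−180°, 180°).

At s = jω = j2:
zero (s+1): 1 + j2 → |·| = √(1²+2²) = √5 ≈ 2.2361, ∠ = arctan(2/1) ≈ 63.43°
zero (s+2): 2 + j2 → |·| = √(2²+2²) = √8 ≈ 2.8284, ∠ = arctan(2/2) ≈ 45.00°
pole (s+5): 5 + j2 → |·| = √(5²+2²) = √29 ≈ 5.3852, ∠ = arctan(2/5) ≈ 21.80°
pole (s+15): 15 + j2 → |·| = √(15²+2²) = √229 ≈ 15.133, ∠ = arctan(2/15) ≈ 7.59°
pole (s+100): 100 + j2 → |·| = √(100²+2²) = √10004 ≈ 100.02, ∠ = arctan(2/100) ≈ 1.15°
pole at origin: |s| = 2, ∠ = 90.00° (in denominator)
|L| = 1000 · 6.3246 / 16302 ≈ 0.38796
Gain = 20 log₁₀(0.38796) ≈ -8.22 dB
∠L = 108.43° − 120.54° = -12.11°

-8.2 dB, -12.1°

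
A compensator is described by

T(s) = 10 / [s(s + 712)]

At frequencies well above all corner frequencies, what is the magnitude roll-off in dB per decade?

Each pole contributes −20 dB/decade at high frequency; each zero contributes +20 dB/decade.
Net: 0 zero(s) − 2 pole(s) → -40 dB/decade.

-40 dB/decade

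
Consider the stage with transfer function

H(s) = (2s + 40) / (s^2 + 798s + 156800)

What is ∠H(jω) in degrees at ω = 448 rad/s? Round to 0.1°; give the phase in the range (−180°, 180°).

Substitute s = j448:
Numerator: 2(j448) + 40 = 40 + j896
Denominator: (j448)^2 + 798(j448) + 156800 = -43904 + j357504
|N| = √(40² + 896²) ≈ 896.89, ∠N ≈ 87.44°
|D| = √(43904² + 357504²) ≈ 3.6019e+05, ∠D ≈ 97.00°
∠H = 87.44° − 97.00° = -9.56°

-9.6°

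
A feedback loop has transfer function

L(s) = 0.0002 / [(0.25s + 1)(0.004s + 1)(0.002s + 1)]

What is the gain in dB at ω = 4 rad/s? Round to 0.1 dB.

-77.0 dB

At ω = 4 rad/s:
pole (1 + j4·0.25) = 1 + j1 → |·| ≈ 1.4142, ∠ ≈ 45.00°
pole (1 + j4·0.004) = 1 + j0.016 → |·| ≈ 1.0001, ∠ ≈ 0.92°
pole (1 + j4·0.002) = 1 + j0.008 → |·| ≈ 1, ∠ ≈ 0.46°
|L| = 0.0002 · 1 / (1.4142 · 1.0001 · 1) ≈ 0.00014141
Gain = 20 log₁₀(0.00014141) ≈ -76.99 dB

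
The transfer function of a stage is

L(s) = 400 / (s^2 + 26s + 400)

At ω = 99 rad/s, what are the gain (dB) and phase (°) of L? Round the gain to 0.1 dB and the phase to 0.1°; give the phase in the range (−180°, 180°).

-27.7 dB, -164.7°

At s = jω = j99:
quadratic: (j99)² + 26·j99 + 400 = -9401 + j2574 → |·| ≈ 9747, ∠ ≈ 164.69°
|L| = 400 / 9747 ≈ 0.041038
Gain = 20 log₁₀(0.041038) ≈ -27.74 dB
∠L = 0.00° − 164.69° = -164.69°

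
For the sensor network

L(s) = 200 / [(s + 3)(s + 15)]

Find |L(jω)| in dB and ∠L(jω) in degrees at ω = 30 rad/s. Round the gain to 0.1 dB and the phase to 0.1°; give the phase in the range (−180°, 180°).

At s = jω = j30:
pole (s+3): 3 + j30 → |·| = √(3²+30²) = √909 ≈ 30.15, ∠ = arctan(30/3) ≈ 84.29°
pole (s+15): 15 + j30 → |·| = √(15²+30²) = √1125 ≈ 33.541, ∠ = arctan(30/15) ≈ 63.43°
|L| = 200 / 1011.3 ≈ 0.19777
Gain = 20 log₁₀(0.19777) ≈ -14.08 dB
∠L = 0.00° − 147.72° = -147.72°

-14.1 dB, -147.7°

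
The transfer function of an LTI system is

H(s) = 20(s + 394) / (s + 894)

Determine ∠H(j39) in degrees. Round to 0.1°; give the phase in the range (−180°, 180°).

3.2°

At s = jω = j39:
zero (s+394): 394 + j39 → |·| = √(394²+39²) = √156757 ≈ 395.93, ∠ = arctan(39/394) ≈ 5.65°
pole (s+894): 894 + j39 → |·| = √(894²+39²) = √800757 ≈ 894.85, ∠ = arctan(39/894) ≈ 2.50°
∠H = 5.65° − 2.50° = 3.15°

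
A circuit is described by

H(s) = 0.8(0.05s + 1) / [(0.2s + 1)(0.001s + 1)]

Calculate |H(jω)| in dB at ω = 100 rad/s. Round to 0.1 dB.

-13.9 dB

At ω = 100 rad/s:
zero (1 + j100·0.05) = 1 + j5 → |·| ≈ 5.099, ∠ ≈ 78.69°
pole (1 + j100·0.2) = 1 + j20 → |·| ≈ 20.025, ∠ ≈ 87.14°
pole (1 + j100·0.001) = 1 + j0.1 → |·| ≈ 1.005, ∠ ≈ 5.71°
|H| = 0.8 · 5.099 / (20.025 · 1.005) ≈ 0.20269
Gain = 20 log₁₀(0.20269) ≈ -13.86 dB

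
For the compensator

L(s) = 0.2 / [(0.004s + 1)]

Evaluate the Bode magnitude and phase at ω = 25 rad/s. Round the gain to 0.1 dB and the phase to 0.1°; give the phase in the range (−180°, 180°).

-14.0 dB, -5.7°

At ω = 25 rad/s:
pole (1 + j25·0.004) = 1 + j0.1 → |·| ≈ 1.005, ∠ ≈ 5.71°
|L| = 0.2 · 1 / (1.005) ≈ 0.199
Gain = 20 log₁₀(0.199) ≈ -14.02 dB
∠L = (0°) − (5.71°) = -5.71°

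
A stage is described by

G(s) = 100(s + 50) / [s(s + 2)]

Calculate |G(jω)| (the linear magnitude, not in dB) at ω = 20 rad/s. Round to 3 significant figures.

13.4

At s = jω = j20:
zero (s+50): 50 + j20 → |·| = √(50²+20²) = √2900 ≈ 53.852, ∠ = arctan(20/50) ≈ 21.80°
pole (s+2): 2 + j20 → |·| = √(2²+20²) = √404 ≈ 20.1, ∠ = arctan(20/2) ≈ 84.29°
pole at origin: |s| = 20, ∠ = 90.00° (in denominator)
|G| = 100 · 53.852 / 402 ≈ 13.396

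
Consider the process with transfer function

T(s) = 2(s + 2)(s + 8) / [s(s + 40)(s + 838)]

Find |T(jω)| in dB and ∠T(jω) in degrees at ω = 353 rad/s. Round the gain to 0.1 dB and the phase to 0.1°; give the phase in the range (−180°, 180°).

At s = jω = j353:
zero (s+2): 2 + j353 → |·| = √(2²+353²) = √124613 ≈ 353.01, ∠ = arctan(353/2) ≈ 89.68°
zero (s+8): 8 + j353 → |·| = √(8²+353²) = √124673 ≈ 353.09, ∠ = arctan(353/8) ≈ 88.70°
pole (s+40): 40 + j353 → |·| = √(40²+353²) = √126209 ≈ 355.26, ∠ = arctan(353/40) ≈ 83.54°
pole (s+838): 838 + j353 → |·| = √(838²+353²) = √826853 ≈ 909.31, ∠ = arctan(353/838) ≈ 22.84°
pole at origin: |s| = 353, ∠ = 90.00° (in denominator)
|T| = 2 · 1.2464e+05 / 1.1403e+08 ≈ 0.0021861
Gain = 20 log₁₀(0.0021861) ≈ -53.21 dB
∠T = 178.38° − 196.38° = -18.00°

-53.2 dB, -18.0°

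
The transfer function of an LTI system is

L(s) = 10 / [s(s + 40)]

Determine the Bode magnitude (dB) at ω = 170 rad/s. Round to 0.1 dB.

-69.5 dB

At s = jω = j170:
pole (s+40): 40 + j170 → |·| = √(40²+170²) = √30500 ≈ 174.64, ∠ = arctan(170/40) ≈ 76.76°
pole at origin: |s| = 170, ∠ = 90.00° (in denominator)
|L| = 10 / 29689 ≈ 0.00033683
Gain = 20 log₁₀(0.00033683) ≈ -69.45 dB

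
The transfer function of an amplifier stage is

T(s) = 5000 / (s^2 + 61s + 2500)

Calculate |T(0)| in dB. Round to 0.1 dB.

T(0) = 5000 / 2500 = 2
20 log₁₀(2) ≈ 6.02 dB

6.0 dB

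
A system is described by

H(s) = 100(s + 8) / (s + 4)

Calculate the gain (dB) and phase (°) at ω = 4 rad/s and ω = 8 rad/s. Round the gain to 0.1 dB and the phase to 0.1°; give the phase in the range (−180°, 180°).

At s = jω = j4:
zero (s+8): 8 + j4 → |·| = √(8²+4²) = √80 ≈ 8.9443, ∠ = arctan(4/8) ≈ 26.57°
pole (s+4): 4 + j4 → |·| = √(4²+4²) = √32 ≈ 5.6569, ∠ = arctan(4/4) ≈ 45.00°
|H| = 100 · 8.9443 / 5.6569 ≈ 158.11
Gain = 20 log₁₀(158.11) ≈ 43.98 dB
∠H = 26.57° − 45.00° = -18.43°

At s = jω = j8:
zero (s+8): 8 + j8 → |·| = √(8²+8²) = √128 ≈ 11.314, ∠ = arctan(8/8) ≈ 45.00°
pole (s+4): 4 + j8 → |·| = √(4²+8²) = √80 ≈ 8.9443, ∠ = arctan(8/4) ≈ 63.43°
|H| = 100 · 11.314 / 8.9443 ≈ 126.49
Gain = 20 log₁₀(126.49) ≈ 42.04 dB
∠H = 45.00° − 63.43° = -18.43°

ω = 4: 44.0 dB, -18.4°; ω = 8: 42.0 dB, -18.4°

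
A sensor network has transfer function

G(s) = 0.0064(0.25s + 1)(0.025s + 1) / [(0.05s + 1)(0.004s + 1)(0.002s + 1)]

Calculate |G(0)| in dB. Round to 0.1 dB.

G(0) = 0.0064 · 1 / 1 = 0.0064
20 log₁₀(0.0064) ≈ -43.88 dB

-43.9 dB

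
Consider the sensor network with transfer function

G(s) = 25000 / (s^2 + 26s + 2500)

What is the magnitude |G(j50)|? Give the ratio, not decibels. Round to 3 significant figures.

At s = jω = j50:
quadratic: (j50)² + 26·j50 + 2500 = 0 + j1300 → |·| ≈ 1300, ∠ ≈ 90.00°
|G| = 25000 / 1300 ≈ 19.231

19.2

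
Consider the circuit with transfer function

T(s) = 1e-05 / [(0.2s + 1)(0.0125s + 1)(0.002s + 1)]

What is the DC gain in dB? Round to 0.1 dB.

-100.0 dB

T(0) = 1e-05 · 1 / 1 = 1e-05
20 log₁₀(1e-05) ≈ -100.00 dB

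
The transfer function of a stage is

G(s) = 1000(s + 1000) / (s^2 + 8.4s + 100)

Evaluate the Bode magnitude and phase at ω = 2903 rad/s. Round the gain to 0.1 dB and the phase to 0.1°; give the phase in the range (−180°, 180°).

At s = jω = j2903:
zero (s+1000): 1000 + j2903 → |·| = √(1000²+2903²) = √9427409 ≈ 3070.4, ∠ = arctan(2903/1000) ≈ 70.99°
quadratic: (j2903)² + 8.4·j2903 + 100 = -8427309 + j24385.2 → |·| ≈ 8.4273e+06, ∠ ≈ 179.83°
|G| = 1000 · 3070.4 / 8.4273e+06 ≈ 0.36434
Gain = 20 log₁₀(0.36434) ≈ -8.77 dB
∠G = 70.99° − 179.83° = -108.84°

-8.8 dB, -108.8°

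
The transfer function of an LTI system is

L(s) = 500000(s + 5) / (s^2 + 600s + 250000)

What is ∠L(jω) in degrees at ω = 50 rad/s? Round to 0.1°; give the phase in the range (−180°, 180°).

At s = jω = j50:
zero (s+5): 5 + j50 → |·| = √(5²+50²) = √2525 ≈ 50.249, ∠ = arctan(50/5) ≈ 84.29°
quadratic: (j50)² + 600·j50 + 250000 = 247500 + j30000 → |·| ≈ 2.4931e+05, ∠ ≈ 6.91°
∠L = 84.29° − 6.91° = 77.38°

77.4°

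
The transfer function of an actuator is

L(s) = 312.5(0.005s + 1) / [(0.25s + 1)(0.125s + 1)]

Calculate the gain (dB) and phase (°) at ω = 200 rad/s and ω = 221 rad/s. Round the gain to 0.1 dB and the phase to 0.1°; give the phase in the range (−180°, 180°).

ω = 200: -9.0 dB, -131.6°; ω = 221: -10.3 dB, -129.0°

At ω = 200 rad/s:
zero (1 + j200·0.005) = 1 + j1 → |·| ≈ 1.4142, ∠ ≈ 45.00°
pole (1 + j200·0.25) = 1 + j50 → |·| ≈ 50.01, ∠ ≈ 88.85°
pole (1 + j200·0.125) = 1 + j25 → |·| ≈ 25.02, ∠ ≈ 87.71°
|L| = 312.5 · 1.4142 / (50.01 · 25.02) ≈ 0.3532
Gain = 20 log₁₀(0.3532) ≈ -9.04 dB
∠L = (45.00°) − (88.85° + 87.71°) = -131.56°

At ω = 221 rad/s:
zero (1 + j221·0.005) = 1 + j1.105 → |·| ≈ 1.4903, ∠ ≈ 47.86°
pole (1 + j221·0.25) = 1 + j55.25 → |·| ≈ 55.259, ∠ ≈ 88.96°
pole (1 + j221·0.125) = 1 + j27.625 → |·| ≈ 27.643, ∠ ≈ 87.93°
|L| = 312.5 · 1.4903 / (55.259 · 27.643) ≈ 0.30488
Gain = 20 log₁₀(0.30488) ≈ -10.32 dB
∠L = (47.86°) − (88.96° + 87.93°) = -129.03°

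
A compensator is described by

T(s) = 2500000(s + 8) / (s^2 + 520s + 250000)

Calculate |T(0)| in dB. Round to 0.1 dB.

T(0) = 2500000·8 / 250000 = 80
20 log₁₀(80) ≈ 38.06 dB

38.1 dB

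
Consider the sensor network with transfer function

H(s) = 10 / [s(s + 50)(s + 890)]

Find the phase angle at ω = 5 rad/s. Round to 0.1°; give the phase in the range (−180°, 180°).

-96.0°

At s = jω = j5:
pole (s+50): 50 + j5 → |·| = √(50²+5²) = √2525 ≈ 50.249, ∠ = arctan(5/50) ≈ 5.71°
pole (s+890): 890 + j5 → |·| = √(890²+5²) = √792125 ≈ 890.01, ∠ = arctan(5/890) ≈ 0.32°
pole at origin: |s| = 5, ∠ = 90.00° (in denominator)
∠H = 0.00° − 96.03° = -96.03°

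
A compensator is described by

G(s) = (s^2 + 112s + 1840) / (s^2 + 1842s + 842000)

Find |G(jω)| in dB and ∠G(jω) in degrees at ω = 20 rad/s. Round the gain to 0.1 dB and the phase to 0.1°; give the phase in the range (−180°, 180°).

Substitute s = j20:
Numerator: (j20)^2 + 112(j20) + 1840 = 1440 + j2240
Denominator: (j20)^2 + 1842(j20) + 842000 = 841600 + j36840
|N| = √(1440² + 2240²) ≈ 2662.9, ∠N ≈ 57.26°
|D| = √(841600² + 36840²) ≈ 8.4241e+05, ∠D ≈ 2.51°
|G| = 2662.9 / 8.4241e+05 ≈ 0.003161
Gain = 20 log₁₀(0.003161) ≈ -50.00 dB
∠G = 57.26° − 2.51° = 54.75°

-50.0 dB, 54.8°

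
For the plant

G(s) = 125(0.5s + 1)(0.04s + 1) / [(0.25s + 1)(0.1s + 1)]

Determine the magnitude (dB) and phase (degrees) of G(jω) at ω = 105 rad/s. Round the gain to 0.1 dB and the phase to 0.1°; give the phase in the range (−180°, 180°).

At ω = 105 rad/s:
zero (1 + j105·0.5) = 1 + j52.5 → |·| ≈ 52.51, ∠ ≈ 88.91°
zero (1 + j105·0.04) = 1 + j4.2 → |·| ≈ 4.3174, ∠ ≈ 76.61°
pole (1 + j105·0.25) = 1 + j26.25 → |·| ≈ 26.269, ∠ ≈ 87.82°
pole (1 + j105·0.1) = 1 + j10.5 → |·| ≈ 10.548, ∠ ≈ 84.56°
|G| = 125 · 52.51 · 4.3174 / (26.269 · 10.548) ≈ 102.27
Gain = 20 log₁₀(102.27) ≈ 40.19 dB
∠G = (88.91° + 76.61°) − (87.82° + 84.56°) = -6.86°

40.2 dB, -6.9°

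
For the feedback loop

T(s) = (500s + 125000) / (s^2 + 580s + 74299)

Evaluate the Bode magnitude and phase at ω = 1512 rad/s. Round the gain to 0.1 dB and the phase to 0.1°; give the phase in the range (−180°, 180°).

-9.8 dB, -77.8°

Substitute s = j1512:
Numerator: 500(j1512) + 125000 = 125000 + j756000
Denominator: (j1512)^2 + 580(j1512) + 74299 = -2211845 + j876960
|N| = √(125000² + 756000²) ≈ 7.6626e+05, ∠N ≈ 80.61°
|D| = √(2211845² + 876960²) ≈ 2.3794e+06, ∠D ≈ 158.37°
|T| = 7.6626e+05 / 2.3794e+06 ≈ 0.32204
Gain = 20 log₁₀(0.32204) ≈ -9.84 dB
∠T = 80.61° − 158.37° = -77.76°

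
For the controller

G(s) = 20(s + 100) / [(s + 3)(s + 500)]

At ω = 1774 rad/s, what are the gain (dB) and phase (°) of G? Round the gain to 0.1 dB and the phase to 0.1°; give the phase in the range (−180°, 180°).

At s = jω = j1774:
zero (s+100): 100 + j1774 → |·| = √(100²+1774²) = √3157076 ≈ 1776.8, ∠ = arctan(1774/100) ≈ 86.77°
pole (s+3): 3 + j1774 → |·| = √(3²+1774²) = √3147085 ≈ 1774, ∠ = arctan(1774/3) ≈ 89.90°
pole (s+500): 500 + j1774 → |·| = √(500²+1774²) = √3397076 ≈ 1843.1, ∠ = arctan(1774/500) ≈ 74.26°
|G| = 20 · 1776.8 / 3.2697e+06 ≈ 0.010868
Gain = 20 log₁₀(0.010868) ≈ -39.28 dB
∠G = 86.77° − 164.16° = -77.39°

-39.3 dB, -77.4°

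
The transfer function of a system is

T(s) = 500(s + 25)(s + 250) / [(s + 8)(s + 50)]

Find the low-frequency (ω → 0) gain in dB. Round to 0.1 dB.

T(0) = 500·25·250 / (8·50) = 7812.5
20 log₁₀(7812.5) ≈ 77.86 dB

77.9 dB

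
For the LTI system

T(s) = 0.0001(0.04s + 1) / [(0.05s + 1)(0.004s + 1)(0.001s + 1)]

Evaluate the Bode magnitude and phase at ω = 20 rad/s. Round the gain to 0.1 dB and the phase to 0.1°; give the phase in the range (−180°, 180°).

At ω = 20 rad/s:
zero (1 + j20·0.04) = 1 + j0.8 → |·| ≈ 1.2806, ∠ ≈ 38.66°
pole (1 + j20·0.05) = 1 + j1 → |·| ≈ 1.4142, ∠ ≈ 45.00°
pole (1 + j20·0.004) = 1 + j0.08 → |·| ≈ 1.0032, ∠ ≈ 4.57°
pole (1 + j20·0.001) = 1 + j0.02 → |·| ≈ 1.0002, ∠ ≈ 1.15°
|T| = 0.0001 · 1.2806 / (1.4142 · 1.0032 · 1.0002) ≈ 9.0246e-05
Gain = 20 log₁₀(9.0246e-05) ≈ -80.89 dB
∠T = (38.66°) − (45.00° + 4.57° + 1.15°) = -12.06°

-80.9 dB, -12.1°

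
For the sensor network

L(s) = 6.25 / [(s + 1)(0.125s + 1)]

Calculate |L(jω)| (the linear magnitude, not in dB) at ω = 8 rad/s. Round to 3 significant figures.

At ω = 8 rad/s:
pole (1 + j8·1) = 1 + j8 → |·| ≈ 8.0623, ∠ ≈ 82.87°
pole (1 + j8·0.125) = 1 + j1 → |·| ≈ 1.4142, ∠ ≈ 45.00°
|L| = 6.25 · 1 / (8.0623 · 1.4142) ≈ 0.54816

0.548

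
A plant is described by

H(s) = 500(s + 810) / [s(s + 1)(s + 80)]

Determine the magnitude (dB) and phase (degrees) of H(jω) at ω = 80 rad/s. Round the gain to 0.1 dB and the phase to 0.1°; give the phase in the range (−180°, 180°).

-5.0 dB, 141.4°

At s = jω = j80:
zero (s+810): 810 + j80 → |·| = √(810²+80²) = √662500 ≈ 813.94, ∠ = arctan(80/810) ≈ 5.64°
pole (s+1): 1 + j80 → |·| = √(1²+80²) = √6401 ≈ 80.006, ∠ = arctan(80/1) ≈ 89.28°
pole (s+80): 80 + j80 → |·| = √(80²+80²) = √12800 ≈ 113.14, ∠ = arctan(80/80) ≈ 45.00°
pole at origin: |s| = 80, ∠ = 90.00° (in denominator)
|H| = 500 · 813.94 / 7.2415e+05 ≈ 0.562
Gain = 20 log₁₀(0.562) ≈ -5.01 dB
∠H = 5.64° − 224.28° = -218.64° ≡ 141.36° (principal value)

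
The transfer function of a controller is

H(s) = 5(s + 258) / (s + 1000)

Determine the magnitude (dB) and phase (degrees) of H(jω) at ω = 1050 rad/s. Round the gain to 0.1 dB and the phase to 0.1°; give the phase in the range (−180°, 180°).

11.4 dB, 29.8°

At s = jω = j1050:
zero (s+258): 258 + j1050 → |·| = √(258²+1050²) = √1169064 ≈ 1081.2, ∠ = arctan(1050/258) ≈ 76.20°
pole (s+1000): 1000 + j1050 → |·| = √(1000²+1050²) = √2102500 ≈ 1450, ∠ = arctan(1050/1000) ≈ 46.40°
|H| = 5 · 1081.2 / 1450 ≈ 3.7283
Gain = 20 log₁₀(3.7283) ≈ 11.43 dB
∠H = 76.20° − 46.40° = 29.80°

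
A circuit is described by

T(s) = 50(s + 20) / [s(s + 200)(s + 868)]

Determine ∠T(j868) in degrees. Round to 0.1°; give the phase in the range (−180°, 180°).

-123.3°

At s = jω = j868:
zero (s+20): 20 + j868 → |·| = √(20²+868²) = √753824 ≈ 868.23, ∠ = arctan(868/20) ≈ 88.68°
pole (s+200): 200 + j868 → |·| = √(200²+868²) = √793424 ≈ 890.74, ∠ = arctan(868/200) ≈ 77.02°
pole (s+868): 868 + j868 → |·| = √(868²+868²) = √1506848 ≈ 1227.5, ∠ = arctan(868/868) ≈ 45.00°
pole at origin: |s| = 868, ∠ = 90.00° (in denominator)
∠T = 88.68° − 212.02° = -123.34°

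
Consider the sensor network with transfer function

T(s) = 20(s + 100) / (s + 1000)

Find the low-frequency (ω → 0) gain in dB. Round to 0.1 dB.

6.0 dB

T(0) = 20·100 / (1000) = 2
20 log₁₀(2) ≈ 6.02 dB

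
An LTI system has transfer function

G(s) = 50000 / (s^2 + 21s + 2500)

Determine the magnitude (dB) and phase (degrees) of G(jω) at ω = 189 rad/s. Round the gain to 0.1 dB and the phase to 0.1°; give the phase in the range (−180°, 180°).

At s = jω = j189:
quadratic: (j189)² + 21·j189 + 2500 = -33221 + j3969 → |·| ≈ 33457, ∠ ≈ 173.19°
|G| = 50000 / 33457 ≈ 1.4945
Gain = 20 log₁₀(1.4945) ≈ 3.49 dB
∠G = 0.00° − 173.19° = -173.19°

3.5 dB, -173.2°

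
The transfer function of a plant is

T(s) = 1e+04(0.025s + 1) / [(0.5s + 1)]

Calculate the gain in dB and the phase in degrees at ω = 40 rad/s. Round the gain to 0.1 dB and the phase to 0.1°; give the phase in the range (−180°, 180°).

At ω = 40 rad/s:
zero (1 + j40·0.025) = 1 + j1 → |·| ≈ 1.4142, ∠ ≈ 45.00°
pole (1 + j40·0.5) = 1 + j20 → |·| ≈ 20.025, ∠ ≈ 87.14°
|T| = 1e+04 · 1.4142 / (20.025) ≈ 706.22
Gain = 20 log₁₀(706.22) ≈ 56.98 dB
∠T = (45.00°) − (87.14°) = -42.14°

57.0 dB, -42.1°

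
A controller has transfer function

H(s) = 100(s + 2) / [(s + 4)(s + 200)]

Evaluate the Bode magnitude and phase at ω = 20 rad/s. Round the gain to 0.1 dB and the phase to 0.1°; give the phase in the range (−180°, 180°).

-6.2 dB, -0.1°

At s = jω = j20:
zero (s+2): 2 + j20 → |·| = √(2²+20²) = √404 ≈ 20.1, ∠ = arctan(20/2) ≈ 84.29°
pole (s+4): 4 + j20 → |·| = √(4²+20²) = √416 ≈ 20.396, ∠ = arctan(20/4) ≈ 78.69°
pole (s+200): 200 + j20 → |·| = √(200²+20²) = √40400 ≈ 201, ∠ = arctan(20/200) ≈ 5.71°
|H| = 100 · 20.1 / 4099.6 ≈ 0.49029
Gain = 20 log₁₀(0.49029) ≈ -6.19 dB
∠H = 84.29° − 84.40° = -0.11°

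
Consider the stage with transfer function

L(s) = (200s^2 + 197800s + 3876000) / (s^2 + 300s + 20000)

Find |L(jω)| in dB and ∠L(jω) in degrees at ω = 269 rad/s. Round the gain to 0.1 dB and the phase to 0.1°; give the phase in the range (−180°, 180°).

55.0 dB, -21.7°

Substitute s = j269:
Numerator: 200(j269)^2 + 197800(j269) + 3876000 = -10596200 + j53208200
Denominator: (j269)^2 + 300(j269) + 20000 = -52361 + j80700
|N| = √(10596200² + 53208200²) ≈ 5.4253e+07, ∠N ≈ 101.26°
|D| = √(52361² + 80700²) ≈ 96199, ∠D ≈ 122.98°
|L| = 5.4253e+07 / 96199 ≈ 563.97
Gain = 20 log₁₀(563.97) ≈ 55.03 dB
∠L = 101.26° − 122.98° = -21.72°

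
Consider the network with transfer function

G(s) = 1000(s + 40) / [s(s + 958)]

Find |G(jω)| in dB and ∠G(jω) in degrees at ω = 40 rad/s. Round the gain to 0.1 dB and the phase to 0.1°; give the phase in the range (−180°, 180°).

3.4 dB, -47.4°

At s = jω = j40:
zero (s+40): 40 + j40 → |·| = √(40²+40²) = √3200 ≈ 56.569, ∠ = arctan(40/40) ≈ 45.00°
pole (s+958): 958 + j40 → |·| = √(958²+40²) = √919364 ≈ 958.83, ∠ = arctan(40/958) ≈ 2.39°
pole at origin: |s| = 40, ∠ = 90.00° (in denominator)
|G| = 1000 · 56.569 / 38353 ≈ 1.475
Gain = 20 log₁₀(1.475) ≈ 3.38 dB
∠G = 45.00° − 92.39° = -47.39°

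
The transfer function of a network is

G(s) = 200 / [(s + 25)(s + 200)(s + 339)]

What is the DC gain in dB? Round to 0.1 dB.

G(0) = 200 / (25·200·339) ≈ 0.00011799
20 log₁₀(0.00011799) ≈ -78.56 dB

-78.6 dB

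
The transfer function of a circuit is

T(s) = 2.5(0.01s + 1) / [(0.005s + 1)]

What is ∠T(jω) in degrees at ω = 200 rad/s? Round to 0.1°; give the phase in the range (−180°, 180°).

18.4°

At ω = 200 rad/s:
zero (1 + j200·0.01) = 1 + j2 → |·| ≈ 2.2361, ∠ ≈ 63.43°
pole (1 + j200·0.005) = 1 + j1 → |·| ≈ 1.4142, ∠ ≈ 45.00°
∠T = (63.43°) − (45.00°) = 18.43°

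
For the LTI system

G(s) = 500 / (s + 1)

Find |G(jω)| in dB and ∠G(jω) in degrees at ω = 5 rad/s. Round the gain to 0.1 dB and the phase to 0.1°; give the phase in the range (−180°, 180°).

Substitute s = j5:
Numerator: 500 = 500 + j0
Denominator: (j5) + 1 = 1 + j5
|N| = √(500² + 0²) ≈ 500, ∠N ≈ 0.00°
|D| = √(1² + 5²) ≈ 5.099, ∠D ≈ 78.69°
|G| = 500 / 5.099 ≈ 98.058
Gain = 20 log₁₀(98.058) ≈ 39.83 dB
∠G = 0.00° − 78.69° = -78.69°

39.8 dB, -78.7°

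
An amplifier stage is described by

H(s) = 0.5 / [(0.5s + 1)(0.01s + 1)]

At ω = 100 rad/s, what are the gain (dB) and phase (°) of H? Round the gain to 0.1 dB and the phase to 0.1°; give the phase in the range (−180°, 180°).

-43.0 dB, -133.9°

At ω = 100 rad/s:
pole (1 + j100·0.5) = 1 + j50 → |·| ≈ 50.01, ∠ ≈ 88.85°
pole (1 + j100·0.01) = 1 + j1 → |·| ≈ 1.4142, ∠ ≈ 45.00°
|H| = 0.5 · 1 / (50.01 · 1.4142) ≈ 0.0070697
Gain = 20 log₁₀(0.0070697) ≈ -43.01 dB
∠H = (0°) − (88.85° + 45.00°) = -133.85°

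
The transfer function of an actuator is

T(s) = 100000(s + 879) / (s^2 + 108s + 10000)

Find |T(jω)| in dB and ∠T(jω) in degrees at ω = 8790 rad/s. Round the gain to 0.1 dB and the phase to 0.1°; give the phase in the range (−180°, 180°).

At s = jω = j8790:
zero (s+879): 879 + j8790 → |·| = √(879²+8790²) = √78036741 ≈ 8833.8, ∠ = arctan(8790/879) ≈ 84.29°
quadratic: (j8790)² + 108·j8790 + 10000 = -77254100 + j949320 → |·| ≈ 7.726e+07, ∠ ≈ 179.30°
|T| = 100000 · 8833.8 / 7.726e+07 ≈ 11.434
Gain = 20 log₁₀(11.434) ≈ 21.16 dB
∠T = 84.29° − 179.30° = -95.01°

21.2 dB, -95.0°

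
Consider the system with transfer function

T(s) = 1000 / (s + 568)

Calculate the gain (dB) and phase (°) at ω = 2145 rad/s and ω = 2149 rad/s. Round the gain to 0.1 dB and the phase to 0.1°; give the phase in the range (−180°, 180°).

Substitute s = j2145:
Numerator: 1000 = 1000 + j0
Denominator: (j2145) + 568 = 568 + j2145
|N| = √(1000² + 0²) ≈ 1000, ∠N ≈ 0.00°
|D| = √(568² + 2145²) ≈ 2218.9, ∠D ≈ 75.17°
|T| = 1000 / 2218.9 ≈ 0.45067
Gain = 20 log₁₀(0.45067) ≈ -6.92 dB
∠T = 0.00° − 75.17° = -75.17°

Substitute s = j2149:
Numerator: 1000 = 1000 + j0
Denominator: (j2149) + 568 = 568 + j2149
|N| = √(1000² + 0²) ≈ 1000, ∠N ≈ 0.00°
|D| = √(568² + 2149²) ≈ 2222.8, ∠D ≈ 75.19°
|T| = 1000 / 2222.8 ≈ 0.44988
Gain = 20 log₁₀(0.44988) ≈ -6.94 dB
∠T = 0.00° − 75.19° = -75.19°

ω = 2145: -6.9 dB, -75.2°; ω = 2149: -6.9 dB, -75.2°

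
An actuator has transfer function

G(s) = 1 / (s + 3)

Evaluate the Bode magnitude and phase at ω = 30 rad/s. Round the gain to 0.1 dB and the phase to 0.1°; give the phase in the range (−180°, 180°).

Substitute s = j30:
Numerator: 1 = 1 + j0
Denominator: (j30) + 3 = 3 + j30
|N| = √(1² + 0²) ≈ 1, ∠N ≈ 0.00°
|D| = √(3² + 30²) ≈ 30.15, ∠D ≈ 84.29°
|G| = 1 / 30.15 ≈ 0.033167
Gain = 20 log₁₀(0.033167) ≈ -29.59 dB
∠G = 0.00° − 84.29° = -84.29°

-29.6 dB, -84.3°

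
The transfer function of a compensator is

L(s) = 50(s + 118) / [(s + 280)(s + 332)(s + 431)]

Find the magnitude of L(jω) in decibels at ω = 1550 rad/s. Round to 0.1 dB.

At s = jω = j1550:
zero (s+118): 118 + j1550 → |·| = √(118²+1550²) = √2416424 ≈ 1554.5, ∠ = arctan(1550/118) ≈ 85.65°
pole (s+280): 280 + j1550 → |·| = √(280²+1550²) = √2480900 ≈ 1575.1, ∠ = arctan(1550/280) ≈ 79.76°
pole (s+332): 332 + j1550 → |·| = √(332²+1550²) = √2512724 ≈ 1585.2, ∠ = arctan(1550/332) ≈ 77.91°
pole (s+431): 431 + j1550 → |·| = √(431²+1550²) = √2588261 ≈ 1608.8, ∠ = arctan(1550/431) ≈ 74.46°
|L| = 50 · 1554.5 / 4.0169e+09 ≈ 1.9349e-05
Gain = 20 log₁₀(1.9349e-05) ≈ -94.27 dB

-94.3 dB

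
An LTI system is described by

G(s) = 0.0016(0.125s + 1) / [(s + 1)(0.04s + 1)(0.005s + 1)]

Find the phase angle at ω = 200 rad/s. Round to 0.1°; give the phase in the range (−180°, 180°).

-129.9°

At ω = 200 rad/s:
zero (1 + j200·0.125) = 1 + j25 → |·| ≈ 25.02, ∠ ≈ 87.71°
pole (1 + j200·1) = 1 + j200 → |·| ≈ 200, ∠ ≈ 89.71°
pole (1 + j200·0.04) = 1 + j8 → |·| ≈ 8.0623, ∠ ≈ 82.87°
pole (1 + j200·0.005) = 1 + j1 → |·| ≈ 1.4142, ∠ ≈ 45.00°
∠G = (87.71°) − (89.71° + 82.87° + 45.00°) = -129.87°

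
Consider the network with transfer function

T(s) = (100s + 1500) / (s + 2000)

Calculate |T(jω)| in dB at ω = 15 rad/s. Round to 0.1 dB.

0.5 dB

Substitute s = j15:
Numerator: 100(j15) + 1500 = 1500 + j1500
Denominator: (j15) + 2000 = 2000 + j15
|N| = √(1500² + 1500²) ≈ 2121.3, ∠N ≈ 45.00°
|D| = √(2000² + 15²) ≈ 2000.1, ∠D ≈ 0.43°
|T| = 2121.3 / 2000.1 ≈ 1.0606
Gain = 20 log₁₀(1.0606) ≈ 0.51 dB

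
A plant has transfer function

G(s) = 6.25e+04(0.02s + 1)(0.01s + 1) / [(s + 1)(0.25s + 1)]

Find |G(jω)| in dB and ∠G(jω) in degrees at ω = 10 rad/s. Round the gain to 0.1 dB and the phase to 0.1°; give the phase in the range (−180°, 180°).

67.5 dB, -135.5°

At ω = 10 rad/s:
zero (1 + j10·0.02) = 1 + j0.2 → |·| ≈ 1.0198, ∠ ≈ 11.31°
zero (1 + j10·0.01) = 1 + j0.1 → |·| ≈ 1.005, ∠ ≈ 5.71°
pole (1 + j10·1) = 1 + j10 → |·| ≈ 10.05, ∠ ≈ 84.29°
pole (1 + j10·0.25) = 1 + j2.5 → |·| ≈ 2.6926, ∠ ≈ 68.20°
|G| = 6.25e+04 · 1.0198 · 1.005 / (10.05 · 2.6926) ≈ 2367.1
Gain = 20 log₁₀(2367.1) ≈ 67.48 dB
∠G = (11.31° + 5.71°) − (84.29° + 68.20°) = -135.47°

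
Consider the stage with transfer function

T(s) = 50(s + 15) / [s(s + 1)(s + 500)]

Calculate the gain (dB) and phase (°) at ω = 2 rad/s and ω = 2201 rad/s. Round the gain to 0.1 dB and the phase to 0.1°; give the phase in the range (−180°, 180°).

At s = jω = j2:
zero (s+15): 15 + j2 → |·| = √(15²+2²) = √229 ≈ 15.133, ∠ = arctan(2/15) ≈ 7.59°
pole (s+1): 1 + j2 → |·| = √(1²+2²) = √5 ≈ 2.2361, ∠ = arctan(2/1) ≈ 63.43°
pole (s+500): 500 + j2 → |·| = √(500²+2²) = √250004 ≈ 500, ∠ = arctan(2/500) ≈ 0.23°
pole at origin: |s| = 2, ∠ = 90.00° (in denominator)
|T| = 50 · 15.133 / 2236.1 ≈ 0.33838
Gain = 20 log₁₀(0.33838) ≈ -9.41 dB
∠T = 7.59° − 153.66° = -146.07°

At s = jω = j2201:
zero (s+15): 15 + j2201 → |·| = √(15²+2201²) = √4844626 ≈ 2201.1, ∠ = arctan(2201/15) ≈ 89.61°
pole (s+1): 1 + j2201 → |·| = √(1²+2201²) = √4844402 ≈ 2201, ∠ = arctan(2201/1) ≈ 89.97°
pole (s+500): 500 + j2201 → |·| = √(500²+2201²) = √5094401 ≈ 2257.1, ∠ = arctan(2201/500) ≈ 77.20°
pole at origin: |s| = 2201, ∠ = 90.00° (in denominator)
|T| = 50 · 2201.1 / 1.0934e+10 ≈ 1.0065e-05
Gain = 20 log₁₀(1.0065e-05) ≈ -99.94 dB
∠T = 89.61° − 257.17° = -167.56°

ω = 2: -9.4 dB, -146.1°; ω = 2201: -99.9 dB, -167.6°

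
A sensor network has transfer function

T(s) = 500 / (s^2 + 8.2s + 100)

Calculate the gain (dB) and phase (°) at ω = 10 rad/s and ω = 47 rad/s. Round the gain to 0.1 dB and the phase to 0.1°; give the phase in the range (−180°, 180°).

At s = jω = j10:
quadratic: (j10)² + 8.2·j10 + 100 = 0 + j82 → |·| ≈ 82, ∠ ≈ 90.00°
|T| = 500 / 82 ≈ 6.0976
Gain = 20 log₁₀(6.0976) ≈ 15.70 dB
∠T = 0.00° − 90.00° = -90.00°

At s = jω = j47:
quadratic: (j47)² + 8.2·j47 + 100 = -2109 + j385.4 → |·| ≈ 2143.9, ∠ ≈ 169.64°
|T| = 500 / 2143.9 ≈ 0.23322
Gain = 20 log₁₀(0.23322) ≈ -12.64 dB
∠T = 0.00° − 169.64° = -169.64°

ω = 10: 15.7 dB, -90.0°; ω = 47: -12.6 dB, -169.6°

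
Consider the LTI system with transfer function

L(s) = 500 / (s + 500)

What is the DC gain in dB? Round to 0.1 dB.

L(0) = 500 / (500) = 1
20 log₁₀(1) ≈ 0.00 dB

0.0 dB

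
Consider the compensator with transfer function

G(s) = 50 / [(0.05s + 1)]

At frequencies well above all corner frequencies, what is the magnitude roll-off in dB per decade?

-20 dB/decade

Each pole contributes −20 dB/decade at high frequency; each zero contributes +20 dB/decade.
Net: 0 zero(s) − 1 pole(s) → -20 dB/decade.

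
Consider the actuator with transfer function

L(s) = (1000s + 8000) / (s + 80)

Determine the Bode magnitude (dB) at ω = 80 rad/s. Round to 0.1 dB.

57.0 dB

Substitute s = j80:
Numerator: 1000(j80) + 8000 = 8000 + j80000
Denominator: (j80) + 80 = 80 + j80
|N| = √(8000² + 80000²) ≈ 80399, ∠N ≈ 84.29°
|D| = √(80² + 80²) ≈ 113.14, ∠D ≈ 45.00°
|L| = 80399 / 113.14 ≈ 710.62
Gain = 20 log₁₀(710.62) ≈ 57.03 dB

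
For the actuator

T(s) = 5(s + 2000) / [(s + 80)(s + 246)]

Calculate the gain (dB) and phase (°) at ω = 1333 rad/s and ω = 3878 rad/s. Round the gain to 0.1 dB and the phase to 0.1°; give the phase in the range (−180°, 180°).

At s = jω = j1333:
zero (s+2000): 2000 + j1333 → |·| = √(2000²+1333²) = √5776889 ≈ 2403.5, ∠ = arctan(1333/2000) ≈ 33.68°
pole (s+80): 80 + j1333 → |·| = √(80²+1333²) = √1783289 ≈ 1335.4, ∠ = arctan(1333/80) ≈ 86.57°
pole (s+246): 246 + j1333 → |·| = √(246²+1333²) = √1837405 ≈ 1355.5, ∠ = arctan(1333/246) ≈ 79.54°
|T| = 5 · 2403.5 / 1.8101e+06 ≈ 0.0066391
Gain = 20 log₁₀(0.0066391) ≈ -43.56 dB
∠T = 33.68° − 166.11° = -132.43°

At s = jω = j3878:
zero (s+2000): 2000 + j3878 → |·| = √(2000²+3878²) = √19038884 ≈ 4363.4, ∠ = arctan(3878/2000) ≈ 62.72°
pole (s+80): 80 + j3878 → |·| = √(80²+3878²) = √15045284 ≈ 3878.8, ∠ = arctan(3878/80) ≈ 88.82°
pole (s+246): 246 + j3878 → |·| = √(246²+3878²) = √15099400 ≈ 3885.8, ∠ = arctan(3878/246) ≈ 86.37°
|T| = 5 · 4363.4 / 1.5072e+07 ≈ 0.0014475
Gain = 20 log₁₀(0.0014475) ≈ -56.79 dB
∠T = 62.72° − 175.19° = -112.47°

ω = 1333: -43.6 dB, -132.4°; ω = 3878: -56.8 dB, -112.5°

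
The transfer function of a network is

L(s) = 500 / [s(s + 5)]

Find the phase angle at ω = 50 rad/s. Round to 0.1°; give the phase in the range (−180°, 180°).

-174.3°

At s = jω = j50:
pole (s+5): 5 + j50 → |·| = √(5²+50²) = √2525 ≈ 50.249, ∠ = arctan(50/5) ≈ 84.29°
pole at origin: |s| = 50, ∠ = 90.00° (in denominator)
∠L = 0.00° − 174.29° = -174.29°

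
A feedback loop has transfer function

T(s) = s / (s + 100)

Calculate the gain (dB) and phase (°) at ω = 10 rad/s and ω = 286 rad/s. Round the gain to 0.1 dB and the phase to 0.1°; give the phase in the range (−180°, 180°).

ω = 10: -20.0 dB, 84.3°; ω = 286: -0.5 dB, 19.3°

At s = jω = j10:
zero at origin: s = j10 → |·| = 10, ∠ = 90.00°
pole (s+100): 100 + j10 → |·| = √(100²+10²) = √10100 ≈ 100.5, ∠ = arctan(10/100) ≈ 5.71°
|T| = 1 · 10 / 100.5 ≈ 0.099502
Gain = 20 log₁₀(0.099502) ≈ -20.04 dB
∠T = 90.00° − 5.71° = 84.29°

At s = jω = j286:
zero at origin: s = j286 → |·| = 286, ∠ = 90.00°
pole (s+100): 100 + j286 → |·| = √(100²+286²) = √91796 ≈ 302.98, ∠ = arctan(286/100) ≈ 70.73°
|T| = 1 · 286 / 302.98 ≈ 0.94396
Gain = 20 log₁₀(0.94396) ≈ -0.50 dB
∠T = 90.00° − 70.73° = 19.27°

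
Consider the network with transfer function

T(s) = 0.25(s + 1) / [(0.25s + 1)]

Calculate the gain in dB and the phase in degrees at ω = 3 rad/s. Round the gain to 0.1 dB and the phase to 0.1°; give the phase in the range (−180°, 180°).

At ω = 3 rad/s:
zero (1 + j3·1) = 1 + j3 → |·| ≈ 3.1623, ∠ ≈ 71.57°
pole (1 + j3·0.25) = 1 + j0.75 → |·| ≈ 1.25, ∠ ≈ 36.87°
|T| = 0.25 · 3.1623 / (1.25) ≈ 0.63246
Gain = 20 log₁₀(0.63246) ≈ -3.98 dB
∠T = (71.57°) − (36.87°) = 34.70°

-4.0 dB, 34.7°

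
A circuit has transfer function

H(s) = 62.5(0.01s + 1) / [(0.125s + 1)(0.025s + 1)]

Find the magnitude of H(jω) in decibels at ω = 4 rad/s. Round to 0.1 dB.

34.9 dB

At ω = 4 rad/s:
zero (1 + j4·0.01) = 1 + j0.04 → |·| ≈ 1.0008, ∠ ≈ 2.29°
pole (1 + j4·0.125) = 1 + j0.5 → |·| ≈ 1.118, ∠ ≈ 26.57°
pole (1 + j4·0.025) = 1 + j0.1 → |·| ≈ 1.005, ∠ ≈ 5.71°
|H| = 62.5 · 1.0008 / (1.118 · 1.005) ≈ 55.67
Gain = 20 log₁₀(55.67) ≈ 34.91 dB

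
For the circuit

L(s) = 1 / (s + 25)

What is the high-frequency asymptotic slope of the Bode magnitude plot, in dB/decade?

-20 dB/decade

Each pole contributes −20 dB/decade at high frequency; each zero contributes +20 dB/decade.
Net: 0 zero(s) − 1 pole(s) → -20 dB/decade.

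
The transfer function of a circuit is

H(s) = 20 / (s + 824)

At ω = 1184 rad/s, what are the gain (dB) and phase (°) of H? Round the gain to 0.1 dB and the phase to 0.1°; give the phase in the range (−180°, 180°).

-37.2 dB, -55.2°

At s = jω = j1184:
pole (s+824): 824 + j1184 → |·| = √(824²+1184²) = √2080832 ≈ 1442.5, ∠ = arctan(1184/824) ≈ 55.16°
|H| = 20 / 1442.5 ≈ 0.013865
Gain = 20 log₁₀(0.013865) ≈ -37.16 dB
∠H = 0.00° − 55.16° = -55.16°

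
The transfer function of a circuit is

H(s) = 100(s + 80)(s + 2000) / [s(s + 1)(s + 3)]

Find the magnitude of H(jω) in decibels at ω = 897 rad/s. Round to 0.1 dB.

At s = jω = j897:
zero (s+80): 80 + j897 → |·| = √(80²+897²) = √811009 ≈ 900.56, ∠ = arctan(897/80) ≈ 84.90°
zero (s+2000): 2000 + j897 → |·| = √(2000²+897²) = √4804609 ≈ 2191.9, ∠ = arctan(897/2000) ≈ 24.16°
pole (s+1): 1 + j897 → |·| = √(1²+897²) = √804610 ≈ 897, ∠ = arctan(897/1) ≈ 89.94°
pole (s+3): 3 + j897 → |·| = √(3²+897²) = √804618 ≈ 897.01, ∠ = arctan(897/3) ≈ 89.81°
pole at origin: |s| = 897, ∠ = 90.00° (in denominator)
|H| = 100 · 1.9739e+06 / 7.2174e+08 ≈ 0.27349
Gain = 20 log₁₀(0.27349) ≈ -11.26 dB

-11.3 dB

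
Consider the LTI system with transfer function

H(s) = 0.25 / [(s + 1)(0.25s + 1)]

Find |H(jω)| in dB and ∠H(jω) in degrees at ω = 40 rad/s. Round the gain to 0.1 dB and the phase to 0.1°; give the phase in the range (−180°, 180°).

-64.1 dB, -172.9°

At ω = 40 rad/s:
pole (1 + j40·1) = 1 + j40 → |·| ≈ 40.012, ∠ ≈ 88.57°
pole (1 + j40·0.25) = 1 + j10 → |·| ≈ 10.05, ∠ ≈ 84.29°
|H| = 0.25 · 1 / (40.012 · 10.05) ≈ 0.0006217
Gain = 20 log₁₀(0.0006217) ≈ -64.13 dB
∠H = (0°) − (88.57° + 84.29°) = -172.86°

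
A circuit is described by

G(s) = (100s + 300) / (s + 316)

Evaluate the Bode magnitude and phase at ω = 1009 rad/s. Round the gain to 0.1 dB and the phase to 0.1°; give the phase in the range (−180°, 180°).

Substitute s = j1009:
Numerator: 100(j1009) + 300 = 300 + j100900
Denominator: (j1009) + 316 = 316 + j1009
|N| = √(300² + 100900²) ≈ 1.009e+05, ∠N ≈ 89.83°
|D| = √(316² + 1009²) ≈ 1057.3, ∠D ≈ 72.61°
|G| = 1.009e+05 / 1057.3 ≈ 95.432
Gain = 20 log₁₀(95.432) ≈ 39.59 dB
∠G = 89.83° − 72.61° = 17.22°

39.6 dB, 17.2°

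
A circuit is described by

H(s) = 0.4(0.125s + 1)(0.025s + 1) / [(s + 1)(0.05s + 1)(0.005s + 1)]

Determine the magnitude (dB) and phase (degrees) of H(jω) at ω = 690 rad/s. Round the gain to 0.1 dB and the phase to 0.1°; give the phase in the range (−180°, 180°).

At ω = 690 rad/s:
zero (1 + j690·0.125) = 1 + j86.25 → |·| ≈ 86.256, ∠ ≈ 89.34°
zero (1 + j690·0.025) = 1 + j17.25 → |·| ≈ 17.279, ∠ ≈ 86.68°
pole (1 + j690·1) = 1 + j690 → |·| ≈ 690, ∠ ≈ 89.92°
pole (1 + j690·0.05) = 1 + j34.5 → |·| ≈ 34.514, ∠ ≈ 88.34°
pole (1 + j690·0.005) = 1 + j3.45 → |·| ≈ 3.592, ∠ ≈ 73.84°
|H| = 0.4 · 86.256 · 17.279 / (690 · 34.514 · 3.592) ≈ 0.0069693
Gain = 20 log₁₀(0.0069693) ≈ -43.14 dB
∠H = (89.34° + 86.68°) − (89.92° + 88.34° + 73.84°) = -76.08°

-43.1 dB, -76.1°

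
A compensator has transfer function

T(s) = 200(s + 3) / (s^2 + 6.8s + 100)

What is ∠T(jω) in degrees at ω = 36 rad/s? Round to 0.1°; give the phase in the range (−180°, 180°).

At s = jω = j36:
zero (s+3): 3 + j36 → |·| = √(3²+36²) = √1305 ≈ 36.125, ∠ = arctan(36/3) ≈ 85.24°
quadratic: (j36)² + 6.8·j36 + 100 = -1196 + j244.8 → |·| ≈ 1220.8, ∠ ≈ 168.43°
∠T = 85.24° − 168.43° = -83.19°

-83.2°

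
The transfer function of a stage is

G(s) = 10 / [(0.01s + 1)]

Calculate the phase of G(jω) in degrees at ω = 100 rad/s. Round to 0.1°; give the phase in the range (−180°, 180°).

At ω = 100 rad/s:
pole (1 + j100·0.01) = 1 + j1 → |·| ≈ 1.4142, ∠ ≈ 45.00°
∠G = (0°) − (45.00°) = -45.00°

-45.0°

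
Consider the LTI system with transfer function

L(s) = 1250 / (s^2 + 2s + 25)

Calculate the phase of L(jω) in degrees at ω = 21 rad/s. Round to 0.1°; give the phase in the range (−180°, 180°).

-174.2°

At s = jω = j21:
quadratic: (j21)² + 2·j21 + 25 = -416 + j42 → |·| ≈ 418.11, ∠ ≈ 174.23°
∠L = 0.00° − 174.23° = -174.23°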